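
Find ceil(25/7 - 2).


25/7 = 3.5714
3.5714 - 2 = 1.5714
ceil(1.5714) = 2

2


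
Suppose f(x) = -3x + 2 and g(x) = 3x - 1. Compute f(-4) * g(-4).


f(-4) = 14
g(-4) = -13
Product = -182

-182


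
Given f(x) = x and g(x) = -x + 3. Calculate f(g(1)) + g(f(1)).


4


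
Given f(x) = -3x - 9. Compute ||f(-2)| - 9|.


f(-2) = -3
|-3| = 3
|3 - 9| = 6

6


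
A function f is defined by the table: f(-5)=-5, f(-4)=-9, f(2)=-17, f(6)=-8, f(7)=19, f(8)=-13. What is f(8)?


Reading from the table at x = 8

-13


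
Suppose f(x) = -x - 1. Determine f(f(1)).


1


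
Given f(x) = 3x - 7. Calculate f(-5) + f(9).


f(-5) = -22
f(9) = 20
Sum = -2

-2


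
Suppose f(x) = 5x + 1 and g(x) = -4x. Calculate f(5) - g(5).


46


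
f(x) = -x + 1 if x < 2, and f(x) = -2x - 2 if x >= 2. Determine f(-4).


-4 satisfies x < 2
f(-4) = 5

5


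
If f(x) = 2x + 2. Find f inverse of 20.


Solve 2x + 2 = 20
x = (20 - 2) / 2 = 9

9


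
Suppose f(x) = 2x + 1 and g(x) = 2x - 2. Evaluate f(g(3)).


g(3) = 4
f(4) = 9

9


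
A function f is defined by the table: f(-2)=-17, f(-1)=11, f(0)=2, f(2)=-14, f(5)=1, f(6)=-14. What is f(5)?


Reading from the table at x = 5

1


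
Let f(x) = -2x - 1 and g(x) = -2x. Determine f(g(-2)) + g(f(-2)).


f(g(-2)) = -9
g(f(-2)) = -6
Sum = -15

-15


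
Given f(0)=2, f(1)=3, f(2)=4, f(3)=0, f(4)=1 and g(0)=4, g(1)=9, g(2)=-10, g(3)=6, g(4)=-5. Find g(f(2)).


f(2) = 4
g(4) = -5

-5


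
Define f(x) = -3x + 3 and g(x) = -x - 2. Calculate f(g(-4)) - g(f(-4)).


f(g(-4)) = -3
g(f(-4)) = -17
Difference = 14

14


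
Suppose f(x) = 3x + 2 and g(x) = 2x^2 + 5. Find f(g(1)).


g(1) = 7
f(7) = 23

23


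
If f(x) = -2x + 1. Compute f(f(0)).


f(0) = 1
f(1) = -1

-1


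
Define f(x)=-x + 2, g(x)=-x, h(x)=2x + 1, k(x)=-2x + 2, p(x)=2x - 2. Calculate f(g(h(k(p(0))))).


15


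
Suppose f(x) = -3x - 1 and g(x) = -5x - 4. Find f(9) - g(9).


21


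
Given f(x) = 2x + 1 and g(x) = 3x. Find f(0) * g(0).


0


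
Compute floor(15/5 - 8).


15/5 = 3
3 - 8 = -5
floor(-5) = -5

-5


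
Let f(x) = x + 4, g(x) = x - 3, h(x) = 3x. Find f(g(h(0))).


h(0) = 0
g(0) = -3
f(-3) = 1

1


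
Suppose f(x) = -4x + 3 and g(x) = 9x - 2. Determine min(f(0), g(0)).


f(0) = 3
g(0) = -2
min = -2

-2


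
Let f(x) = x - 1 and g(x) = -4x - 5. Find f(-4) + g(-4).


f(-4) = -5
g(-4) = 11
Sum = 6

6


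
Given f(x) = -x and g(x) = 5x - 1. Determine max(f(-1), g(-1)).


f(-1) = 1
g(-1) = -6
max = 1

1


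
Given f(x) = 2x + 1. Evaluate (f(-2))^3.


-27


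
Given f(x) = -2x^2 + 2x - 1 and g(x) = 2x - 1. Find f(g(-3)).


g(-3) = -7
f(-7) = (-2)*(-7)^2 + 2*(-7) - 1 = -113

-113


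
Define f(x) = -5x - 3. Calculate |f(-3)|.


f(-3) = 12
|12| = 12

12


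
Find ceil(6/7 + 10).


6/7 = 0.8571
0.8571 + 10 = 10.8571
ceil(10.8571) = 11

11


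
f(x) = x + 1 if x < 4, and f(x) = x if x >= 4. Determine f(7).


7


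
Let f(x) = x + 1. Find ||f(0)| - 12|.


11


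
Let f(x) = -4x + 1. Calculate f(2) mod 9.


f(2) = -7
-7 mod 9 = 2

2


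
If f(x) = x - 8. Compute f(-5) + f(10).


f(-5) = -13
f(10) = 2
Sum = -11

-11


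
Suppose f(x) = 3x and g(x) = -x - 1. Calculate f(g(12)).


g(12) = -13
f(-13) = -39

-39


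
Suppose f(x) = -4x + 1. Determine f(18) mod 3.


f(18) = -71
-71 mod 3 = 1

1


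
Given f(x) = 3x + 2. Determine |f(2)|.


f(2) = 8
|8| = 8

8


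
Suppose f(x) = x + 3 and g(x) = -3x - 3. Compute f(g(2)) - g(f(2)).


f(g(2)) = -6
g(f(2)) = -18
Difference = 12

12


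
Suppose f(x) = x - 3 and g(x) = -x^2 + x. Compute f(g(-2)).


g(-2) = -6
f(-6) = -9

-9


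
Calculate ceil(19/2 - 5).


19/2 = 9.5
9.5 - 5 = 4.5
ceil(4.5) = 5

5


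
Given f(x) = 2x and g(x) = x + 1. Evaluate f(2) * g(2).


f(2) = 4
g(2) = 3
Product = 12

12


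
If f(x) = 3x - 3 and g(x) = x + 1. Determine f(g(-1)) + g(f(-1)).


f(g(-1)) = -3
g(f(-1)) = -5
Sum = -8

-8


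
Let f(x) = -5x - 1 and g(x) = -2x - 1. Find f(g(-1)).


g(-1) = 1
f(1) = -6

-6


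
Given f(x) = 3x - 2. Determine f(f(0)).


f(0) = -2
f(-2) = -8

-8


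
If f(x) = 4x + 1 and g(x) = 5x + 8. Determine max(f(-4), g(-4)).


f(-4) = -15
g(-4) = -12
max = -12

-12


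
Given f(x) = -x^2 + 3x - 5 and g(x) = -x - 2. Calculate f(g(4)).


g(4) = -6
f(-6) = (-1)*(-6)^2 + 3*(-6) - 5 = -59

-59


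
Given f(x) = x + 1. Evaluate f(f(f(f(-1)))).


f(-1) = 0
f(0) = 1
f(1) = 2
f(2) = 3

3


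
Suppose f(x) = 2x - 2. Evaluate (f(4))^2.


f(4) = 6
(6)^2 = 36

36


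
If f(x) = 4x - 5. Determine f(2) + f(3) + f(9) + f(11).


f(2) = 3
f(3) = 7
f(9) = 31
f(11) = 39
Sum = 80

80


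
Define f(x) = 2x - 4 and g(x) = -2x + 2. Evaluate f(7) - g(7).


22


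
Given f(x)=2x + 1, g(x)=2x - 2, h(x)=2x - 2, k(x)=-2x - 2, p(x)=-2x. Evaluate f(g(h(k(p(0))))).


p(0) = 0
k(0) = -2
h(-2) = -6
g(-6) = -14
f(-14) = -27

-27


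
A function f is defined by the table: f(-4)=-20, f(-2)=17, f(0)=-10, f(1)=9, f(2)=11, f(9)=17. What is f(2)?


Reading from the table at x = 2

11


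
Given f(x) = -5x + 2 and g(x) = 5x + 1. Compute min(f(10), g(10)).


-48


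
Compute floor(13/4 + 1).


13/4 = 3.25
3.25 + 1 = 4.25
floor(4.25) = 4

4


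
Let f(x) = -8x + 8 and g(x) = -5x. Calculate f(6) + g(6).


f(6) = -40
g(6) = -30
Sum = -70

-70


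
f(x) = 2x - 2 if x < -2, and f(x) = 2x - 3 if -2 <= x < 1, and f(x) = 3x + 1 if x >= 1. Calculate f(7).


7 satisfies x >= 1
f(7) = 22

22


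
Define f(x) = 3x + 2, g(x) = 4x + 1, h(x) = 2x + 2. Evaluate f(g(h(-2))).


h(-2) = -2
g(-2) = -7
f(-7) = -19

-19


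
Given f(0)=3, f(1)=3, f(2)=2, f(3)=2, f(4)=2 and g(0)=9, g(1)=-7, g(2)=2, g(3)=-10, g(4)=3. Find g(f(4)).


f(4) = 2
g(2) = 2

2


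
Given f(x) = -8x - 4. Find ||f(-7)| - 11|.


41


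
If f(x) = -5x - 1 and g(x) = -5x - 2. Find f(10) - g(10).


f(10) = -51
g(10) = -52
Difference = 1

1


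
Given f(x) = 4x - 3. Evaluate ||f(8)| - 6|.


23


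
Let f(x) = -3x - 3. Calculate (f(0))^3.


f(0) = -3
(-3)^3 = -27

-27


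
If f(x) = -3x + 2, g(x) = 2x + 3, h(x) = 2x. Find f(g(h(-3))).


29


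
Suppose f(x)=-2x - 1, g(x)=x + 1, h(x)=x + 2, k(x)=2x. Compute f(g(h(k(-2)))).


k(-2) = -4
h(-4) = -2
g(-2) = -1
f(-1) = 1

1


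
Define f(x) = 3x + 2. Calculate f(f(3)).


f(3) = 11
f(11) = 35

35


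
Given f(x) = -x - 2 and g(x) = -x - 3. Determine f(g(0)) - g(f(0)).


2


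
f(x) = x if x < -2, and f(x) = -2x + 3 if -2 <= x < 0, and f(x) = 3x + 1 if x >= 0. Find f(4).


4 satisfies x >= 0
f(4) = 13

13


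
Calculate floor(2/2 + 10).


11


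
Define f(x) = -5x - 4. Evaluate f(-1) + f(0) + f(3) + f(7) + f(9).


f(-1) = 1
f(0) = -4
f(3) = -19
f(7) = -39
f(9) = -49
Sum = -110

-110


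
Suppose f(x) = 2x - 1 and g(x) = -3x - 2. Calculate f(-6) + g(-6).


f(-6) = -13
g(-6) = 16
Sum = 3

3


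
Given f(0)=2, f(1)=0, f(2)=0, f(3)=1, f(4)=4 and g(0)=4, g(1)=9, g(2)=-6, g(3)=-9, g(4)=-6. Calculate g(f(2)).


f(2) = 0
g(0) = 4

4


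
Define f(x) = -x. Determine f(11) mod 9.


f(11) = -11
-11 mod 9 = 7

7


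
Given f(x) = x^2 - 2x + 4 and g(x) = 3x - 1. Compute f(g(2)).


g(2) = 5
f(5) = 1*(5)^2 - 2*(5) + 4 = 19

19


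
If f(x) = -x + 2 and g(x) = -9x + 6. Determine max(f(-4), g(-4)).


f(-4) = 6
g(-4) = 42
max = 42

42


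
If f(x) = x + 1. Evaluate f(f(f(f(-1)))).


3


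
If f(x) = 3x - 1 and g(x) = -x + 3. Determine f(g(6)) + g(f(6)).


f(g(6)) = -10
g(f(6)) = -14
Sum = -24

-24


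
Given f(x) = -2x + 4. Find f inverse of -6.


Solve -2x + 4 = -6
x = (-6 - 4) / (-2) = 5

5


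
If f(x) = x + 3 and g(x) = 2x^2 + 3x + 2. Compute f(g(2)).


g(2) = 16
f(16) = 19

19


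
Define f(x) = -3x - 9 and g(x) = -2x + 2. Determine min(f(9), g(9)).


f(9) = -36
g(9) = -16
min = -36

-36


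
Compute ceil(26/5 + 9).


26/5 = 5.2
5.2 + 9 = 14.2
ceil(14.2) = 15

15


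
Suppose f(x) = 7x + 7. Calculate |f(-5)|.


f(-5) = -28
|-28| = 28

28


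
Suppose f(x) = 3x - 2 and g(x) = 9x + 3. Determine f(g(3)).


g(3) = 30
f(30) = 88

88


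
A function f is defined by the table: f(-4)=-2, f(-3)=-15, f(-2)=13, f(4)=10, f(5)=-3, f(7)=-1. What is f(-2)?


Reading from the table at x = -2

13


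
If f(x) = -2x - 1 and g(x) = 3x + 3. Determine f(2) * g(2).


f(2) = -5
g(2) = 9
Product = -45

-45


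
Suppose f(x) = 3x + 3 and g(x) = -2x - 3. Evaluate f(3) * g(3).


-108


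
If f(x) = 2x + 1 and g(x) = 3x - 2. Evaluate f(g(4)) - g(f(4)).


f(g(4)) = 21
g(f(4)) = 25
Difference = -4

-4


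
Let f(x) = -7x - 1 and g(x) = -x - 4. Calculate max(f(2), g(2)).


f(2) = -15
g(2) = -6
max = -6

-6


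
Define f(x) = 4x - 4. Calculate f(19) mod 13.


f(19) = 72
72 mod 13 = 7

7


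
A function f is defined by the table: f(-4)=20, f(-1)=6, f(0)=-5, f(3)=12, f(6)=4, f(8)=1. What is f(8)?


1


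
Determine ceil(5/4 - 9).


5/4 = 1.25
1.25 - 9 = -7.75
ceil(-7.75) = -7

-7


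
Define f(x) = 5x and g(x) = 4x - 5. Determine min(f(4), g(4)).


f(4) = 20
g(4) = 11
min = 11

11


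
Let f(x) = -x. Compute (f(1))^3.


f(1) = -1
(-1)^3 = -1

-1


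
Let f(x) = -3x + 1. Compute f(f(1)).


f(1) = -2
f(-2) = 7

7


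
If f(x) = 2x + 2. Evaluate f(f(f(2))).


30


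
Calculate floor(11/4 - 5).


11/4 = 2.75
2.75 - 5 = -2.25
floor(-2.25) = -3

-3


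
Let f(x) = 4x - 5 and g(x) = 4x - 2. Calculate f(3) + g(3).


f(3) = 7
g(3) = 10
Sum = 17

17


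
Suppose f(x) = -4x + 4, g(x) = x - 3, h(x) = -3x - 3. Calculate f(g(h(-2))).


4


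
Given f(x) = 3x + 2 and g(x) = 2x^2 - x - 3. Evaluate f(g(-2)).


g(-2) = 7
f(7) = 23

23


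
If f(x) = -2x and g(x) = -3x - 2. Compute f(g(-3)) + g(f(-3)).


f(g(-3)) = -14
g(f(-3)) = -20
Sum = -34

-34


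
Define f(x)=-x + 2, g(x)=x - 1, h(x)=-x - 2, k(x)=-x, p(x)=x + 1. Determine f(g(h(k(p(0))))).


p(0) = 1
k(1) = -1
h(-1) = -1
g(-1) = -2
f(-2) = 4

4


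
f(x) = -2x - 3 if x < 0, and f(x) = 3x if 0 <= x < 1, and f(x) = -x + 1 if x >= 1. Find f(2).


2 satisfies x >= 1
f(2) = -1

-1


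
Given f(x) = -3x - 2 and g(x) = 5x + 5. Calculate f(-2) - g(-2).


f(-2) = 4
g(-2) = -5
Difference = 9

9


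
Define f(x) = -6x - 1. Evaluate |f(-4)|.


f(-4) = 23
|23| = 23

23


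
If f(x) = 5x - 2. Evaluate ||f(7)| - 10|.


f(7) = 33
|33| = 33
|33 - 10| = 23

23


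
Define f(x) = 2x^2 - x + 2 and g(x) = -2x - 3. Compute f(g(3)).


g(3) = -9
f(-9) = 2*(-9)^2 - 1*(-9) + 2 = 173

173


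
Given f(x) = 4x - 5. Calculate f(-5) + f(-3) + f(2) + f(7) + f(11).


f(-5) = -25
f(-3) = -17
f(2) = 3
f(7) = 23
f(11) = 39
Sum = 23

23


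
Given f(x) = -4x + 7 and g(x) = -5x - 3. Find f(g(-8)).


g(-8) = 37
f(37) = -141

-141


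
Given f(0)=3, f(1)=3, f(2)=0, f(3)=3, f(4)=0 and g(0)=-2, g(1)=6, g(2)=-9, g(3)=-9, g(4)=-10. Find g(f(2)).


f(2) = 0
g(0) = -2

-2


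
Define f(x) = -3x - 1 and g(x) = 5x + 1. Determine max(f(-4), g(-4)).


11


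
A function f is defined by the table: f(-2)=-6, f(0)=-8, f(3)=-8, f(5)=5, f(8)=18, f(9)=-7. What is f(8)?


Reading from the table at x = 8

18


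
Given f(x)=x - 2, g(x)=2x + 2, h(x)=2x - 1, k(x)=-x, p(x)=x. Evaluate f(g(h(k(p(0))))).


p(0) = 0
k(0) = 0
h(0) = -1
g(-1) = 0
f(0) = -2

-2


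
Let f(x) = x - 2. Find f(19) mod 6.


f(19) = 17
17 mod 6 = 5

5


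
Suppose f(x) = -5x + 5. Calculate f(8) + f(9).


f(8) = -35
f(9) = -40
Sum = -75

-75


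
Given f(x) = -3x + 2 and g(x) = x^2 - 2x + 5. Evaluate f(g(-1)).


g(-1) = 8
f(8) = -22

-22


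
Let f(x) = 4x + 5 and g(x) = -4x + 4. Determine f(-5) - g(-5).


f(-5) = -15
g(-5) = 24
Difference = -39

-39


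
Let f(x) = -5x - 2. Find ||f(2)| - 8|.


f(2) = -12
|-12| = 12
|12 - 8| = 4

4


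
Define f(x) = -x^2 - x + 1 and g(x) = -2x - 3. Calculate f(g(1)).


g(1) = -5
f(-5) = (-1)*(-5)^2 - 1*(-5) + 1 = -19

-19


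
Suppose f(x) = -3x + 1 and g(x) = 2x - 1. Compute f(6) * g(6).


f(6) = -17
g(6) = 11
Product = -187

-187


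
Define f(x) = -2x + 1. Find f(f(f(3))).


f(3) = -5
f(-5) = 11
f(11) = -21

-21


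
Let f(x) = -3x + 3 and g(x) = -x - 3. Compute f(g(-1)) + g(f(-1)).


f(g(-1)) = 9
g(f(-1)) = -9
Sum = 0

0


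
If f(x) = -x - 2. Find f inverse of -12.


10


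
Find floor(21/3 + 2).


21/3 = 7
7 + 2 = 9
floor(9) = 9

9


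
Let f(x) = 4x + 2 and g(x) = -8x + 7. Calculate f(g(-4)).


g(-4) = 39
f(39) = 158

158


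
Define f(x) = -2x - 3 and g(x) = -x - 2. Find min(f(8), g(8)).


f(8) = -19
g(8) = -10
min = -19

-19


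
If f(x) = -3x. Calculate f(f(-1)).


f(-1) = 3
f(3) = -9

-9


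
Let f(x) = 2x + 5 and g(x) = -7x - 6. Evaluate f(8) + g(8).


f(8) = 21
g(8) = -62
Sum = -41

-41


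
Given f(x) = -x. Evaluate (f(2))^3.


f(2) = -2
(-2)^3 = -8

-8


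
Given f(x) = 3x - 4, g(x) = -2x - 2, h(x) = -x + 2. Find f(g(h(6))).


h(6) = -4
g(-4) = 6
f(6) = 14

14


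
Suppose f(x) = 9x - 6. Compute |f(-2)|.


f(-2) = -24
|-24| = 24

24


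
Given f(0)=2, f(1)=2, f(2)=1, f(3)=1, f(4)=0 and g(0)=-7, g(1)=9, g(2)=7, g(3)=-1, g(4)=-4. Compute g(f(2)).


9


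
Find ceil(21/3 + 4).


21/3 = 7
7 + 4 = 11
ceil(11) = 11

11


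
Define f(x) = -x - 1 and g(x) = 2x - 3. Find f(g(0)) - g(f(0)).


f(g(0)) = 2
g(f(0)) = -5
Difference = 7

7


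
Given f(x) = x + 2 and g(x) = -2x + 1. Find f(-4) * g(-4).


f(-4) = -2
g(-4) = 9
Product = -18

-18


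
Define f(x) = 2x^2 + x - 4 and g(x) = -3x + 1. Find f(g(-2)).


g(-2) = 7
f(7) = 2*(7)^2 + 1*(7) - 4 = 101

101


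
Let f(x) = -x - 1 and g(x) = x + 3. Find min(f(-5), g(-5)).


f(-5) = 4
g(-5) = -2
min = -2

-2


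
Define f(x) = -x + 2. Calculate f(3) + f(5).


f(3) = -1
f(5) = -3
Sum = -4

-4


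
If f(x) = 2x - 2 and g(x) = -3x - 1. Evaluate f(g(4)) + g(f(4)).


f(g(4)) = -28
g(f(4)) = -19
Sum = -47

-47


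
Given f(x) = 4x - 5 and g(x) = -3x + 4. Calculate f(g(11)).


g(11) = -29
f(-29) = -121

-121


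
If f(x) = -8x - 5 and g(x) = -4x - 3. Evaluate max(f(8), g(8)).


-35


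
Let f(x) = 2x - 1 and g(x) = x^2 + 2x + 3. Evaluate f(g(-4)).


g(-4) = 11
f(11) = 21

21


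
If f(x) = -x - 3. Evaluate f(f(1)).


1


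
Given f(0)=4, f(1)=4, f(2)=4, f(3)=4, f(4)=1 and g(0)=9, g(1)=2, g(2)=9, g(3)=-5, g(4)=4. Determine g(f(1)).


f(1) = 4
g(4) = 4

4


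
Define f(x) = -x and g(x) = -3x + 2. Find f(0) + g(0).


f(0) = 0
g(0) = 2
Sum = 2

2


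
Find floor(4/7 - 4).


4/7 = 0.5714
0.5714 - 4 = -3.4286
floor(-3.4286) = -4

-4


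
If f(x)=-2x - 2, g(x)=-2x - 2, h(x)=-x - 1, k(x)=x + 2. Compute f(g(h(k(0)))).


-10


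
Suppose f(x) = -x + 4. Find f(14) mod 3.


f(14) = -10
-10 mod 3 = 2

2


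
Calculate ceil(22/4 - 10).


22/4 = 5.5
5.5 - 10 = -4.5
ceil(-4.5) = -4

-4


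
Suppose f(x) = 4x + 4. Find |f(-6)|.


f(-6) = -20
|-20| = 20

20


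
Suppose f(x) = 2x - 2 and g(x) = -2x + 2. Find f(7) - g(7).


f(7) = 12
g(7) = -12
Difference = 24

24


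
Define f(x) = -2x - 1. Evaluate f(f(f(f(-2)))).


f(-2) = 3
f(3) = -7
f(-7) = 13
f(13) = -27

-27


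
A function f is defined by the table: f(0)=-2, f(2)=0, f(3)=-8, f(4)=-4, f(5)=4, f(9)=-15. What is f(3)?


Reading from the table at x = 3

-8


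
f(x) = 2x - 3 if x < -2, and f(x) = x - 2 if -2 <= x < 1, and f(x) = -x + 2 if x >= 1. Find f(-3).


-9


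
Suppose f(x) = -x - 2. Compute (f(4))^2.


36


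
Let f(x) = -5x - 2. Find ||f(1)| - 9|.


f(1) = -7
|-7| = 7
|7 - 9| = 2

2


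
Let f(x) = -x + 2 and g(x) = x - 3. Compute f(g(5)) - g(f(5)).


f(g(5)) = 0
g(f(5)) = -6
Difference = 6

6


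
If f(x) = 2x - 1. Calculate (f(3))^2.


f(3) = 5
(5)^2 = 25

25


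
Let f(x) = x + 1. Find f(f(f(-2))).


f(-2) = -1
f(-1) = 0
f(0) = 1

1


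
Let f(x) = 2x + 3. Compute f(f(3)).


f(3) = 9
f(9) = 21

21


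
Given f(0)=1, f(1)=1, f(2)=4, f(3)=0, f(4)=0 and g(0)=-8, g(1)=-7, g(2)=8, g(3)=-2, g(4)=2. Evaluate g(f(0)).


f(0) = 1
g(1) = -7

-7


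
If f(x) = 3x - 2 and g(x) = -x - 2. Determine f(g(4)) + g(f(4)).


f(g(4)) = -20
g(f(4)) = -12
Sum = -32

-32


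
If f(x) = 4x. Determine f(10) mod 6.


f(10) = 40
40 mod 6 = 4

4


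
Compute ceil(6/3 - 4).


-2


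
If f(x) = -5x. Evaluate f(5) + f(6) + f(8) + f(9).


f(5) = -25
f(6) = -30
f(8) = -40
f(9) = -45
Sum = -140

-140


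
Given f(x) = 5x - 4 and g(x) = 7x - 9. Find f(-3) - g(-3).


f(-3) = -19
g(-3) = -30
Difference = 11

11


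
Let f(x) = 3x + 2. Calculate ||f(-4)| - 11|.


f(-4) = -10
|-10| = 10
|10 - 11| = 1

1


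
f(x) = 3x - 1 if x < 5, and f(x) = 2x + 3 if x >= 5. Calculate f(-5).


-16


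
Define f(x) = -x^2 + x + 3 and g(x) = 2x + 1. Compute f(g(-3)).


-27


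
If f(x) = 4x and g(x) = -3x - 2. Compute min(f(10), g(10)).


f(10) = 40
g(10) = -32
min = -32

-32


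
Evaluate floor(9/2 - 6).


9/2 = 4.5
4.5 - 6 = -1.5
floor(-1.5) = -2

-2


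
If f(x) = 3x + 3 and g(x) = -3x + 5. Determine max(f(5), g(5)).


f(5) = 18
g(5) = -10
max = 18

18


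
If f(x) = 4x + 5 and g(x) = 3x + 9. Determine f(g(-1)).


29


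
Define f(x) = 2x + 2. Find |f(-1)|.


f(-1) = 0
|0| = 0

0


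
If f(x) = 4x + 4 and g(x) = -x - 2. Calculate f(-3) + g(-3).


f(-3) = -8
g(-3) = 1
Sum = -7

-7


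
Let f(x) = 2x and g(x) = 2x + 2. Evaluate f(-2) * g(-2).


f(-2) = -4
g(-2) = -2
Product = 8

8


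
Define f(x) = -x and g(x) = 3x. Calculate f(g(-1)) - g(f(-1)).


0


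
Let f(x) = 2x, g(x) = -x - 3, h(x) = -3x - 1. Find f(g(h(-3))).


h(-3) = 8
g(8) = -11
f(-11) = -22

-22


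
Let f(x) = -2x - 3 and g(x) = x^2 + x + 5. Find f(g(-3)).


g(-3) = 11
f(11) = -25

-25


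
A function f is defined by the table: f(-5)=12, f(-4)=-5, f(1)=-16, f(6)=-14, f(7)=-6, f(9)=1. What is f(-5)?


12


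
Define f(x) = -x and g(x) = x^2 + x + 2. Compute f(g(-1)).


g(-1) = 2
f(2) = -2

-2


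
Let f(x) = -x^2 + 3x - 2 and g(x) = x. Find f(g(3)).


g(3) = 3
f(3) = (-1)*(3)^2 + 3*(3) - 2 = -2

-2


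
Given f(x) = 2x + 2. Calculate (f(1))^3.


f(1) = 4
(4)^3 = 64

64


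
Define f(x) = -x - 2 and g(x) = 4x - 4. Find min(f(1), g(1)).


f(1) = -3
g(1) = 0
min = -3

-3


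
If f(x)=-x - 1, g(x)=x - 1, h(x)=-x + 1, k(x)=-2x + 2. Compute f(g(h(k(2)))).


k(2) = -2
h(-2) = 3
g(3) = 2
f(2) = -3

-3


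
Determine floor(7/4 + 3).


4


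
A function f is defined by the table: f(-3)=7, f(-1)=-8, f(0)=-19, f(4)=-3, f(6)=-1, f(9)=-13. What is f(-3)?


7


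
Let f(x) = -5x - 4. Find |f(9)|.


49


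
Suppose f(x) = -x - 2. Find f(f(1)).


f(1) = -3
f(-3) = 1

1


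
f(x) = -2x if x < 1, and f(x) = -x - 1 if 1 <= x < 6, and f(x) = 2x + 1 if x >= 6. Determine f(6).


6 satisfies x >= 6
f(6) = 13

13


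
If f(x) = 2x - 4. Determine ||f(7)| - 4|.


6


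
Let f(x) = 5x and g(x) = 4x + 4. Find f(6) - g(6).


f(6) = 30
g(6) = 28
Difference = 2

2


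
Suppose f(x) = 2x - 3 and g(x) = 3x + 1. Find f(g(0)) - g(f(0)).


f(g(0)) = -1
g(f(0)) = -8
Difference = 7

7


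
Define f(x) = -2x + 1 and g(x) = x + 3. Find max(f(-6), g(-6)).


13


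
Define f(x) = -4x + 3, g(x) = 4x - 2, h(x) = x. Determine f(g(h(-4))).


75


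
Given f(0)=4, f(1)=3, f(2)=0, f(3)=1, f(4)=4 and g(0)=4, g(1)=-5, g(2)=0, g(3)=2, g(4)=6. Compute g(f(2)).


f(2) = 0
g(0) = 4

4


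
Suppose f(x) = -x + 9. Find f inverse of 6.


Solve -x + 9 = 6
x = (6 - 9) / (-1) = 3

3


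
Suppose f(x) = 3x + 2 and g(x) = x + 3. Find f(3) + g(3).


f(3) = 11
g(3) = 6
Sum = 17

17


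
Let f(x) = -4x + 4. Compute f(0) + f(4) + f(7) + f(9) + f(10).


f(0) = 4
f(4) = -12
f(7) = -24
f(9) = -32
f(10) = -36
Sum = -100

-100


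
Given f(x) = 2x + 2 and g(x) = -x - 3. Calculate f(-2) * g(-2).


f(-2) = -2
g(-2) = -1
Product = 2

2


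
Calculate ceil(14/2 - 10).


-3


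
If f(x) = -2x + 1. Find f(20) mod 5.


f(20) = -39
-39 mod 5 = 1

1


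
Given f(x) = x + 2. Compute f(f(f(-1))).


f(-1) = 1
f(1) = 3
f(3) = 5

5


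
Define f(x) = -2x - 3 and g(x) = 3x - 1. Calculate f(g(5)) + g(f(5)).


f(g(5)) = -31
g(f(5)) = -40
Sum = -71

-71


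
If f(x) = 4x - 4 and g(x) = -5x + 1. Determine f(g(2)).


g(2) = -9
f(-9) = -40

-40


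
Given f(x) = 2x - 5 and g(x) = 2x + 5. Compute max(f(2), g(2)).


f(2) = -1
g(2) = 9
max = 9

9


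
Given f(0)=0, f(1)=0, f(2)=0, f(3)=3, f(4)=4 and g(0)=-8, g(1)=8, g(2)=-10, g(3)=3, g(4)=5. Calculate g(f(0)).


f(0) = 0
g(0) = -8

-8


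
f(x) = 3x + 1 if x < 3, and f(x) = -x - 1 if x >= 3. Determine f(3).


3 satisfies x >= 3
f(3) = -4

-4


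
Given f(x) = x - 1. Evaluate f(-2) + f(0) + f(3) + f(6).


3


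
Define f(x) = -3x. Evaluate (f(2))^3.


f(2) = -6
(-6)^3 = -216

-216


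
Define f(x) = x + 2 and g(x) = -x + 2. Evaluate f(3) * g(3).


f(3) = 5
g(3) = -1
Product = -5

-5


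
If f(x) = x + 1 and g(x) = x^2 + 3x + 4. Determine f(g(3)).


g(3) = 22
f(22) = 23

23


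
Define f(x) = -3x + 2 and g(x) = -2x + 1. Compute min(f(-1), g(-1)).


f(-1) = 5
g(-1) = 3
min = 3

3


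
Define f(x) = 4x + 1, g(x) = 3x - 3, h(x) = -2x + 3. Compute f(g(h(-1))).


h(-1) = 5
g(5) = 12
f(12) = 49

49


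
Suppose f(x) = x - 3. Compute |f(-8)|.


f(-8) = -11
|-11| = 11

11


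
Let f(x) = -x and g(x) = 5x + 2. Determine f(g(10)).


g(10) = 52
f(52) = -52

-52


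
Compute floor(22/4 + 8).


22/4 = 5.5
5.5 + 8 = 13.5
floor(13.5) = 13

13


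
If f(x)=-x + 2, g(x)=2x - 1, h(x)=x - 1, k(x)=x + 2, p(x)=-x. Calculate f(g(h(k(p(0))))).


p(0) = 0
k(0) = 2
h(2) = 1
g(1) = 1
f(1) = 1

1


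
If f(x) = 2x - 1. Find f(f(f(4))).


f(4) = 7
f(7) = 13
f(13) = 25

25


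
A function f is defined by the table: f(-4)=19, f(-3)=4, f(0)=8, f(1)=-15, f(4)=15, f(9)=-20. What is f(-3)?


Reading from the table at x = -3

4


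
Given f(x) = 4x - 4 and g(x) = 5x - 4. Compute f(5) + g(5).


f(5) = 16
g(5) = 21
Sum = 37

37


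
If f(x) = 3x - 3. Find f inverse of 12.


Solve 3x - 3 = 12
x = (12 + 3) / 3 = 5

5


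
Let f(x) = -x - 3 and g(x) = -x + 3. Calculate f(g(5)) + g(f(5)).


10


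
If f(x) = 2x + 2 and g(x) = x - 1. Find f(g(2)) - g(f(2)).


f(g(2)) = 4
g(f(2)) = 5
Difference = -1

-1


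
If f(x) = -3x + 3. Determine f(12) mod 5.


f(12) = -33
-33 mod 5 = 2

2


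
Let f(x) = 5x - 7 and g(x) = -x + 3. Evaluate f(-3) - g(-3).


-28


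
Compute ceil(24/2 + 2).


24/2 = 12
12 + 2 = 14
ceil(14) = 14

14


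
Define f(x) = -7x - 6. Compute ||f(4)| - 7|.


f(4) = -34
|-34| = 34
|34 - 7| = 27

27


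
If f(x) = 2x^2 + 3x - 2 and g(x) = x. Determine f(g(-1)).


g(-1) = -1
f(-1) = 2*(-1)^2 + 3*(-1) - 2 = -3

-3


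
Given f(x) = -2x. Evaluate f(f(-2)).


f(-2) = 4
f(4) = -8

-8


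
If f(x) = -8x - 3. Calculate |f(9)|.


f(9) = -75
|-75| = 75

75


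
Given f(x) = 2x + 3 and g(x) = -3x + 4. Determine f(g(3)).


-7


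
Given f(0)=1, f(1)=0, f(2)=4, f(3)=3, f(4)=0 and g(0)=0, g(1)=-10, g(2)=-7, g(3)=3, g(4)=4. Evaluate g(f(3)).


3


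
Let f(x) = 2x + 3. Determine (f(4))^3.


1331


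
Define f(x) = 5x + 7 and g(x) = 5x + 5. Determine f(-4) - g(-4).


f(-4) = -13
g(-4) = -15
Difference = 2

2


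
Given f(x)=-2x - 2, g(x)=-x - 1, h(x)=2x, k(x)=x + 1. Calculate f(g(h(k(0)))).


k(0) = 1
h(1) = 2
g(2) = -3
f(-3) = 4

4


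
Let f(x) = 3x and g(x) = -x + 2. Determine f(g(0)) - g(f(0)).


f(g(0)) = 6
g(f(0)) = 2
Difference = 4

4


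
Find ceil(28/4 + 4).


28/4 = 7
7 + 4 = 11
ceil(11) = 11

11


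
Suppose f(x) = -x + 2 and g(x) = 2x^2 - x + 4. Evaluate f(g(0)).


-2


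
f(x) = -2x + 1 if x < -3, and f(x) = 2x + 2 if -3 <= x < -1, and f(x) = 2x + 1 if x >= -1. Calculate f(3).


7


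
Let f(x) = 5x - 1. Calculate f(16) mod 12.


f(16) = 79
79 mod 12 = 7

7


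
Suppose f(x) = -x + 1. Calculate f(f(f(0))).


f(0) = 1
f(1) = 0
f(0) = 1

1


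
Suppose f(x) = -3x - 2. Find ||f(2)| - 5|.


f(2) = -8
|-8| = 8
|8 - 5| = 3

3


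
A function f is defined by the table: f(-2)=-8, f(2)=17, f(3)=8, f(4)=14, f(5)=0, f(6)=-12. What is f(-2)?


Reading from the table at x = -2

-8


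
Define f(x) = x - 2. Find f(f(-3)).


-7


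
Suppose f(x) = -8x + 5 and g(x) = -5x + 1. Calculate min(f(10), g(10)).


-75


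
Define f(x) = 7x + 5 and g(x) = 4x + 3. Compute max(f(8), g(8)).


f(8) = 61
g(8) = 35
max = 61

61


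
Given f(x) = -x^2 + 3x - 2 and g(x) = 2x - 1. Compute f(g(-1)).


-20


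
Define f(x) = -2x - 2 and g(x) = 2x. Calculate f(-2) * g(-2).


f(-2) = 2
g(-2) = -4
Product = -8

-8


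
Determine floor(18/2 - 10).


18/2 = 9
9 - 10 = -1
floor(-1) = -1

-1


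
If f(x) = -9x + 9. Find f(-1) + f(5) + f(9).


f(-1) = 18
f(5) = -36
f(9) = -72
Sum = -90

-90


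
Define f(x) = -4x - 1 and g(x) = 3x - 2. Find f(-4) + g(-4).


f(-4) = 15
g(-4) = -14
Sum = 1

1


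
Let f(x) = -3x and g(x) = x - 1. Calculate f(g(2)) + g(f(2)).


f(g(2)) = -3
g(f(2)) = -7
Sum = -10

-10


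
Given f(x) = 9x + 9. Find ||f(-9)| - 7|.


f(-9) = -72
|-72| = 72
|72 - 7| = 65

65


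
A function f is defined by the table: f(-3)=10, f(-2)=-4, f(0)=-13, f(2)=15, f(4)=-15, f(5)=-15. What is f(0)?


Reading from the table at x = 0

-13


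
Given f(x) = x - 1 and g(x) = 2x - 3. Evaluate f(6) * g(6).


f(6) = 5
g(6) = 9
Product = 45

45


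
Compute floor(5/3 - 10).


5/3 = 1.6667
1.6667 - 10 = -8.3333
floor(-8.3333) = -9

-9


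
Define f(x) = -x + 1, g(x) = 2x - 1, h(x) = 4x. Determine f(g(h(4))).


h(4) = 16
g(16) = 31
f(31) = -30

-30


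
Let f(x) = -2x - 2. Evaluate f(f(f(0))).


f(0) = -2
f(-2) = 2
f(2) = -6

-6


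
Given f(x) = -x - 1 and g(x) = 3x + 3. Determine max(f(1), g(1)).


f(1) = -2
g(1) = 6
max = 6

6


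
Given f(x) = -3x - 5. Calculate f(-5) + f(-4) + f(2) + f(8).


f(-5) = 10
f(-4) = 7
f(2) = -11
f(8) = -29
Sum = -23

-23


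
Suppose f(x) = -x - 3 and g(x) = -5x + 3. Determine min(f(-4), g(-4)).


f(-4) = 1
g(-4) = 23
min = 1

1


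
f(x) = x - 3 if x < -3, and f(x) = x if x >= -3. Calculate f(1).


1


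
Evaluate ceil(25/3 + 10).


19


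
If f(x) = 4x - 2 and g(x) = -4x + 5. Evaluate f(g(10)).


g(10) = -35
f(-35) = -142

-142


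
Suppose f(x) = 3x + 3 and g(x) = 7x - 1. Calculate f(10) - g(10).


-36


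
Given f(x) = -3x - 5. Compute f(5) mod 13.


f(5) = -20
-20 mod 13 = 6

6


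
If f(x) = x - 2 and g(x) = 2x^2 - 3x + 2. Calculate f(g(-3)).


g(-3) = 29
f(29) = 27

27


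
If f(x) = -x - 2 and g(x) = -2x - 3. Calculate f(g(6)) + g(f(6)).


f(g(6)) = 13
g(f(6)) = 13
Sum = 26

26


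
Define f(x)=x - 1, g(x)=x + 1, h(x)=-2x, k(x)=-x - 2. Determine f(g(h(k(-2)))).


0


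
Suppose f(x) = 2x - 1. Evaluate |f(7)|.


f(7) = 13
|13| = 13

13


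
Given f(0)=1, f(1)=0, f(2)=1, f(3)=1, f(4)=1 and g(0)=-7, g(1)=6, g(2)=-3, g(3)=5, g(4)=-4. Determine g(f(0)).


f(0) = 1
g(1) = 6

6


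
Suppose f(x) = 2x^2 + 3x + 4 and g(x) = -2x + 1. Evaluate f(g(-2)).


g(-2) = 5
f(5) = 2*(5)^2 + 3*(5) + 4 = 69

69


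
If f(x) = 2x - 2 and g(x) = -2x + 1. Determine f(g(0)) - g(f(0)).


f(g(0)) = 0
g(f(0)) = 5
Difference = -5

-5


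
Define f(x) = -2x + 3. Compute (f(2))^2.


1


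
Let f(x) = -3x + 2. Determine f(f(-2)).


f(-2) = 8
f(8) = -22

-22


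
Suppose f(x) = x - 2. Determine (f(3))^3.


f(3) = 1
(1)^3 = 1

1


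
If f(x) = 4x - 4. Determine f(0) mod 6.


f(0) = -4
-4 mod 6 = 2

2


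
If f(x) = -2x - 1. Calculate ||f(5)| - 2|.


f(5) = -11
|-11| = 11
|11 - 2| = 9

9


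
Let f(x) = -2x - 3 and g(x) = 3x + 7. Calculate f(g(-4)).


g(-4) = -5
f(-5) = 7

7


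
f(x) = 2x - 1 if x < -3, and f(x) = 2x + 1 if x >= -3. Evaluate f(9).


9 satisfies x >= -3
f(9) = 19

19


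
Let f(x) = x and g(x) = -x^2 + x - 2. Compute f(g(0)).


g(0) = -2
f(-2) = -2

-2


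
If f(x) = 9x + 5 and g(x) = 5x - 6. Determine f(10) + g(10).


f(10) = 95
g(10) = 44
Sum = 139

139


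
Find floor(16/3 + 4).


16/3 = 5.3333
5.3333 + 4 = 9.3333
floor(9.3333) = 9

9


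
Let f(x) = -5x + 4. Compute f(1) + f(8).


-37


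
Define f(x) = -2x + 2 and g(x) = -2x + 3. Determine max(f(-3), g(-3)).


f(-3) = 8
g(-3) = 9
max = 9

9


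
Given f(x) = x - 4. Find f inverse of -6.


Solve x - 4 = -6
x = (-6 + 4) / 1 = -2

-2


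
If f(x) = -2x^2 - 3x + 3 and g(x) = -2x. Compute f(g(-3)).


g(-3) = 6
f(6) = (-2)*(6)^2 - 3*(6) + 3 = -87

-87


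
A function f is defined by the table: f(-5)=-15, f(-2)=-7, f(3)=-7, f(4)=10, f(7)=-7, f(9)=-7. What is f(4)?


10


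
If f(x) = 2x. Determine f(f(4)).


16


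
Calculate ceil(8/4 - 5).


8/4 = 2
2 - 5 = -3
ceil(-3) = -3

-3


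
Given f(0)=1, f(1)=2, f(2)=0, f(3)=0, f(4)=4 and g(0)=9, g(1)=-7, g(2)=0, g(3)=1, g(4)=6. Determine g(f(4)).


f(4) = 4
g(4) = 6

6


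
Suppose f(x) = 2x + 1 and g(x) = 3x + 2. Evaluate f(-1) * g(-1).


1


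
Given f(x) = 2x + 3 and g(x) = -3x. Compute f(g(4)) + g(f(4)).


f(g(4)) = -21
g(f(4)) = -33
Sum = -54

-54


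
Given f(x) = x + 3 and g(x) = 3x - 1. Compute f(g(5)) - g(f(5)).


f(g(5)) = 17
g(f(5)) = 23
Difference = -6

-6


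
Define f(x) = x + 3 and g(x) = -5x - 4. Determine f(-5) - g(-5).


-23


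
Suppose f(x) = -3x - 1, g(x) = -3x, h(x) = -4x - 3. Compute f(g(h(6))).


h(6) = -27
g(-27) = 81
f(81) = -244

-244


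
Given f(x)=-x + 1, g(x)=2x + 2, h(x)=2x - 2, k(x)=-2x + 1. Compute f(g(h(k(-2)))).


k(-2) = 5
h(5) = 8
g(8) = 18
f(18) = -17

-17


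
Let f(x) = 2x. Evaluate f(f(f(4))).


f(4) = 8
f(8) = 16
f(16) = 32

32


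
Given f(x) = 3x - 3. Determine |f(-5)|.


f(-5) = -18
|-18| = 18

18


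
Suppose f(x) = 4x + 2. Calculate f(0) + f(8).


f(0) = 2
f(8) = 34
Sum = 36

36


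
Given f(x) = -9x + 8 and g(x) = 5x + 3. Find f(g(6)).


g(6) = 33
f(33) = -289

-289


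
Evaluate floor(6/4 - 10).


-9


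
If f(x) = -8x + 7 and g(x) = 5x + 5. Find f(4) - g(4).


f(4) = -25
g(4) = 25
Difference = -50

-50


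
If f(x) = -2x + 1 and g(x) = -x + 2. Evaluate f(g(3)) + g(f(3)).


f(g(3)) = 3
g(f(3)) = 7
Sum = 10

10


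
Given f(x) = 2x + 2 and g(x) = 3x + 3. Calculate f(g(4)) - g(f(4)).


f(g(4)) = 32
g(f(4)) = 33
Difference = -1

-1


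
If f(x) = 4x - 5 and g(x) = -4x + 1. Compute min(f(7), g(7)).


f(7) = 23
g(7) = -27
min = -27

-27


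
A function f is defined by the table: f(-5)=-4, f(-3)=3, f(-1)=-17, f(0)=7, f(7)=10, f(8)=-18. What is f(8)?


Reading from the table at x = 8

-18


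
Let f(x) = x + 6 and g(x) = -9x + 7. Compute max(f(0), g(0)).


f(0) = 6
g(0) = 7
max = 7

7


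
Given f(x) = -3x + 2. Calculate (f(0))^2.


4


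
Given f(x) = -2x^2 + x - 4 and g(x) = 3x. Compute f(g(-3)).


g(-3) = -9
f(-9) = (-2)*(-9)^2 + 1*(-9) - 4 = -175

-175


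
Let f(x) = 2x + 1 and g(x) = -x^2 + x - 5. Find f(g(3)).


g(3) = -11
f(-11) = -21

-21


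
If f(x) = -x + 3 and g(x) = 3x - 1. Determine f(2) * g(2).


f(2) = 1
g(2) = 5
Product = 5

5


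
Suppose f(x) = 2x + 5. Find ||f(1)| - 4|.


f(1) = 7
|7| = 7
|7 - 4| = 3

3


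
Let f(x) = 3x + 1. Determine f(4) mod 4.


1


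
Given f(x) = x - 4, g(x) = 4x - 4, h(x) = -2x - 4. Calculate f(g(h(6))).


-72


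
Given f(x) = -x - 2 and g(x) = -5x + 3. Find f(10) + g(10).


f(10) = -12
g(10) = -47
Sum = -59

-59


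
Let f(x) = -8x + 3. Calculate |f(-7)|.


f(-7) = 59
|59| = 59

59


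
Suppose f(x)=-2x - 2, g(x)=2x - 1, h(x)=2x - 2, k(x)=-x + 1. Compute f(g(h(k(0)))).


k(0) = 1
h(1) = 0
g(0) = -1
f(-1) = 0

0


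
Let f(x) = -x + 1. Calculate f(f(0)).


0


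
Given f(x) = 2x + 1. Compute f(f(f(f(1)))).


f(1) = 3
f(3) = 7
f(7) = 15
f(15) = 31

31


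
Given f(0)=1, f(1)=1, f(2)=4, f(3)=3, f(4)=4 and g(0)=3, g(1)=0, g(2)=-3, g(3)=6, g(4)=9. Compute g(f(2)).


f(2) = 4
g(4) = 9

9


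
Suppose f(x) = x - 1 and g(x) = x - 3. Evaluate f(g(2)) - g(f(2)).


f(g(2)) = -2
g(f(2)) = -2
Difference = 0

0


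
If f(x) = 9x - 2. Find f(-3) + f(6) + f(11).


f(-3) = -29
f(6) = 52
f(11) = 97
Sum = 120

120


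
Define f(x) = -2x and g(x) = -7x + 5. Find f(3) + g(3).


-22


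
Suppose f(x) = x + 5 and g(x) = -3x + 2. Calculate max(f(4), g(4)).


f(4) = 9
g(4) = -10
max = 9

9


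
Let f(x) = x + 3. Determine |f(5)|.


f(5) = 8
|8| = 8

8


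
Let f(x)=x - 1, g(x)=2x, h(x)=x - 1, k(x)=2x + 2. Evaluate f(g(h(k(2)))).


k(2) = 6
h(6) = 5
g(5) = 10
f(10) = 9

9


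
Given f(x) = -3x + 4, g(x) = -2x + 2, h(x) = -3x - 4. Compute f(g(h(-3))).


h(-3) = 5
g(5) = -8
f(-8) = 28

28


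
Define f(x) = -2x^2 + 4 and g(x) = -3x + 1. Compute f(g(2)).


-46


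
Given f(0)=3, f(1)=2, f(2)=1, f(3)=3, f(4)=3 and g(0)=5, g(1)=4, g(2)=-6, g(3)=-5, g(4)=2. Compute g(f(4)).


f(4) = 3
g(3) = -5

-5


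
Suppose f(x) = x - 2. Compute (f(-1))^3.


f(-1) = -3
(-3)^3 = -27

-27


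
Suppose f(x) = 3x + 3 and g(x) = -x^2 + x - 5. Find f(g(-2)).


g(-2) = -11
f(-11) = -30

-30


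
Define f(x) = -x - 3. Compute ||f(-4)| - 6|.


f(-4) = 1
|1| = 1
|1 - 6| = 5

5


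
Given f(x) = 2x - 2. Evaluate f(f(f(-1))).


f(-1) = -4
f(-4) = -10
f(-10) = -22

-22


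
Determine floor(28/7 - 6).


28/7 = 4
4 - 6 = -2
floor(-2) = -2

-2


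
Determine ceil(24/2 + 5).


17


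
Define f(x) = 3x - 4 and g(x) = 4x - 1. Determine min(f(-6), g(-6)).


-25


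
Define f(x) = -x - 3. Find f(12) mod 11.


7


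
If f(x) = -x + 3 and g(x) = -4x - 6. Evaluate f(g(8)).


g(8) = -38
f(-38) = 41

41


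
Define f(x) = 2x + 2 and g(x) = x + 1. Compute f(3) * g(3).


f(3) = 8
g(3) = 4
Product = 32

32


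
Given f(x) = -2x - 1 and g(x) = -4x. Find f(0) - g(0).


f(0) = -1
g(0) = 0
Difference = -1

-1


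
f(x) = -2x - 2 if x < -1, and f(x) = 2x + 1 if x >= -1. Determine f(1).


1 satisfies x >= -1
f(1) = 3

3


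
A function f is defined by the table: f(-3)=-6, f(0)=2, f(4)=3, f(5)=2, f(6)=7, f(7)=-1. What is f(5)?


Reading from the table at x = 5

2


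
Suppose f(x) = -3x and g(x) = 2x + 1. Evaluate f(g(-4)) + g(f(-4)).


f(g(-4)) = 21
g(f(-4)) = 25
Sum = 46

46


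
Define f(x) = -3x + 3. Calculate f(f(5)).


39


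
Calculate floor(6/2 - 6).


6/2 = 3
3 - 6 = -3
floor(-3) = -3

-3


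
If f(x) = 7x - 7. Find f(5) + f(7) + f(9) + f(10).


f(5) = 28
f(7) = 42
f(9) = 56
f(10) = 63
Sum = 189

189


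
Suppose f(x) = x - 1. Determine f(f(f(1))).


f(1) = 0
f(0) = -1
f(-1) = -2

-2


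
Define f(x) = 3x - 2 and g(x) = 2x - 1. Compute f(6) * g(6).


f(6) = 16
g(6) = 11
Product = 176

176


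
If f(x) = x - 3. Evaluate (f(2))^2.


f(2) = -1
(-1)^2 = 1

1


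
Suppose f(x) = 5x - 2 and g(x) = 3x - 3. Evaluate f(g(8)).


g(8) = 21
f(21) = 103

103


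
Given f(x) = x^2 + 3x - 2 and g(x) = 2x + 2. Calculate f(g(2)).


g(2) = 6
f(6) = 1*(6)^2 + 3*(6) - 2 = 52

52


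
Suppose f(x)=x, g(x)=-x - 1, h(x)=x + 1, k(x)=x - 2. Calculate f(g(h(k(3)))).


-3


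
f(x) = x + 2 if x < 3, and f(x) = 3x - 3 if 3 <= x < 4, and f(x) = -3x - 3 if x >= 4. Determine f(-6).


-6 satisfies x < 3
f(-6) = -4

-4


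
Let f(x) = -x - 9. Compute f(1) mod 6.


f(1) = -10
-10 mod 6 = 2

2


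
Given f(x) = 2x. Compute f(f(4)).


f(4) = 8
f(8) = 16

16


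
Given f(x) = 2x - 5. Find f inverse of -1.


Solve 2x - 5 = -1
x = (-1 + 5) / 2 = 2

2


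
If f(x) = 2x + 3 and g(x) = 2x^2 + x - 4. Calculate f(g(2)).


g(2) = 6
f(6) = 15

15


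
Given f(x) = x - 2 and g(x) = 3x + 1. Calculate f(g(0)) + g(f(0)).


f(g(0)) = -1
g(f(0)) = -5
Sum = -6

-6


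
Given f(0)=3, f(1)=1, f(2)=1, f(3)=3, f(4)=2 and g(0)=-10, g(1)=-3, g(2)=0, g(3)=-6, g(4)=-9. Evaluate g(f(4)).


f(4) = 2
g(2) = 0

0


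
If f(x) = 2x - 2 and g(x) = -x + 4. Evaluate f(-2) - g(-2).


f(-2) = -6
g(-2) = 6
Difference = -12

-12


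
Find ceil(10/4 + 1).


10/4 = 2.5
2.5 + 1 = 3.5
ceil(3.5) = 4

4


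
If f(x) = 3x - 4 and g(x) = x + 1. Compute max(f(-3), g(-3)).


f(-3) = -13
g(-3) = -2
max = -2

-2


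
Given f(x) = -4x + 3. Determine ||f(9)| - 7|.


f(9) = -33
|-33| = 33
|33 - 7| = 26

26


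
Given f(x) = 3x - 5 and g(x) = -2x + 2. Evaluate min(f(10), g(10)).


f(10) = 25
g(10) = -18
min = -18

-18


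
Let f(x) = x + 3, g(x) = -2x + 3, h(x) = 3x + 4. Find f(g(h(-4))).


h(-4) = -8
g(-8) = 19
f(19) = 22

22


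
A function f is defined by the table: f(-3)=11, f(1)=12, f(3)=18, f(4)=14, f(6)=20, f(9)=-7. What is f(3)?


Reading from the table at x = 3

18


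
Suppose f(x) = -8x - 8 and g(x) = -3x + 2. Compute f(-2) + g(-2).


16


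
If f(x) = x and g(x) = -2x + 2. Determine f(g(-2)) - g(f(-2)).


f(g(-2)) = 6
g(f(-2)) = 6
Difference = 0

0


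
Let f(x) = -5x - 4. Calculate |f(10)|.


f(10) = -54
|-54| = 54

54


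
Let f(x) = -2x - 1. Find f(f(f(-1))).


f(-1) = 1
f(1) = -3
f(-3) = 5

5


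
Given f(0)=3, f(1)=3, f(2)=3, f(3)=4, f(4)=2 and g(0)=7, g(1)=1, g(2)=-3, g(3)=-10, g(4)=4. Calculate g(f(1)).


f(1) = 3
g(3) = -10

-10


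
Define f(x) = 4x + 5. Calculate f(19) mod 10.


f(19) = 81
81 mod 10 = 1

1


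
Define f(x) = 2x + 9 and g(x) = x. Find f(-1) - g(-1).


f(-1) = 7
g(-1) = -1
Difference = 8

8


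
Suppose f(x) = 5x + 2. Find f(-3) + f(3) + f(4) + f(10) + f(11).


f(-3) = -13
f(3) = 17
f(4) = 22
f(10) = 52
f(11) = 57
Sum = 135

135


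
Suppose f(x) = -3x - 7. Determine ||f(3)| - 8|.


8


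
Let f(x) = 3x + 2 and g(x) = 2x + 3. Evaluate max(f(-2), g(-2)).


f(-2) = -4
g(-2) = -1
max = -1

-1


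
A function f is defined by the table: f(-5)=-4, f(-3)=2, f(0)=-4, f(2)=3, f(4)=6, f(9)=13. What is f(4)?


Reading from the table at x = 4

6


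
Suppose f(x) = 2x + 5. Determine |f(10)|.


f(10) = 25
|25| = 25

25


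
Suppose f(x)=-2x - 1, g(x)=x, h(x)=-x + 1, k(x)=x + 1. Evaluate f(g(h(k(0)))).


k(0) = 1
h(1) = 0
g(0) = 0
f(0) = -1

-1


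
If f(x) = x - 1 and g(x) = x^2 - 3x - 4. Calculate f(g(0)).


g(0) = -4
f(-4) = -5

-5
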